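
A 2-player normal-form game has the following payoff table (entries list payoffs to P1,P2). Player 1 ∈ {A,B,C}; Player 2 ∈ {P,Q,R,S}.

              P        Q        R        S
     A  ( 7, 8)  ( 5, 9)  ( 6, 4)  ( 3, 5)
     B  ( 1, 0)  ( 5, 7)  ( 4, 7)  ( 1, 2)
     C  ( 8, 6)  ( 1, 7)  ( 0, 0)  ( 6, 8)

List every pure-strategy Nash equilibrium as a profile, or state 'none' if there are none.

(A,P): not NE [P1→C gives 8>7; P2→Q gives 9>8]
(A,Q): NE
(A,R): not NE [P2→Q gives 9>4]
(A,S): not NE [P1→C gives 6>3; P2→Q gives 9>5]
(B,P): not NE [P1→C gives 8>1; P2→R gives 7>0]
(B,Q): NE
(B,R): not NE [P1→A gives 6>4]
(B,S): not NE [P1→C gives 6>1; P2→R gives 7>2]
(C,P): not NE [P2→S gives 8>6]
(C,Q): not NE [P1→B gives 5>1; P2→S gives 8>7]
(C,R): not NE [P1→A gives 6>0; P2→S gives 8>0]
(C,S): NE

Nash profiles: (A,Q), (B,Q), (C,S)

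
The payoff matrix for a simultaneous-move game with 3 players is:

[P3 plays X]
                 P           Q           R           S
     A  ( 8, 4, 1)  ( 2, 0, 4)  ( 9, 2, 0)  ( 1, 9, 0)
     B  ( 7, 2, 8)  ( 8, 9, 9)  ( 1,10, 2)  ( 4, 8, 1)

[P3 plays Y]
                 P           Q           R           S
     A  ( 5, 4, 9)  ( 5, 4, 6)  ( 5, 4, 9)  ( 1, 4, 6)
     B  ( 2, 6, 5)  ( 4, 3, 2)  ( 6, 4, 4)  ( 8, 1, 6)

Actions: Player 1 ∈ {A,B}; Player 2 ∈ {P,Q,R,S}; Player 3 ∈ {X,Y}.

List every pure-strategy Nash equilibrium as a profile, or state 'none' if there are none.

PSNE = {(A,P,Y), (A,Q,Y)}

(A,P,X): not NE [P2→S gives 9>4; P3→Y gives 9>1]
(A,P,Y): NE
(A,Q,X): not NE [P1→B gives 8>2; P2→S gives 9>0; P3→Y gives 6>4]
(A,Q,Y): NE
(A,R,X): not NE [P2→S gives 9>2; P3→Y gives 9>0]
(A,R,Y): not NE [P1→B gives 6>5]
(A,S,X): not NE [P1→B gives 4>1; P3→Y gives 6>0]
(A,S,Y): not NE [P1→B gives 8>1]
(B,P,X): not NE [P1→A gives 8>7; P2→R gives 10>2]
(B,P,Y): not NE [P1→A gives 5>2; P3→X gives 8>5]
(B,Q,X): not NE [P2→R gives 10>9]
(B,Q,Y): not NE [P1→A gives 5>4; P2→P gives 6>3; P3→X gives 9>2]
(B,R,X): not NE [P1→A gives 9>1; P3→Y gives 4>2]
(B,R,Y): not NE [P2→P gives 6>4]
(B,S,X): not NE [P2→R gives 10>8; P3→Y gives 6>1]
(B,S,Y): not NE [P2→P gives 6>1]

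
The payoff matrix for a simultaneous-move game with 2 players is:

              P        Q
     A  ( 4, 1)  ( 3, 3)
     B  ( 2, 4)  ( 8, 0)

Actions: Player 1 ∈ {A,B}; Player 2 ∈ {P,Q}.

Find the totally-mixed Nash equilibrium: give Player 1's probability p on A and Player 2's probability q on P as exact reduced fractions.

p=2/3, q=5/7

P1 indiff ⇒ q·4+(1-q)·3 = q·2+(1-q)·8 ⇒ q(2) = (1-q)(5) ⇒ q = 5/7
P2 indiff ⇒ p·1+(1-p)·4 = p·3+(1-p)·0 ⇒ p(-2) = (1-p)(-4) ⇒ p = 2/3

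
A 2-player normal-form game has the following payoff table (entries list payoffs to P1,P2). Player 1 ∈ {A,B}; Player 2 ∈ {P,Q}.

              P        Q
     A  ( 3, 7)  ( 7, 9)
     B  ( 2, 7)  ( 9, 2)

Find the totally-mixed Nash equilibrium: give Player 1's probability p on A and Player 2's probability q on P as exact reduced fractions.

P1 indiff ⇒ q·3+(1-q)·7 = q·2+(1-q)·9 ⇒ q(1) = (1-q)(2) ⇒ q = 2/3
P2 indiff ⇒ p·7+(1-p)·7 = p·9+(1-p)·2 ⇒ p(-2) = (1-p)(-5) ⇒ p = 5/7

p=5/7, q=2/3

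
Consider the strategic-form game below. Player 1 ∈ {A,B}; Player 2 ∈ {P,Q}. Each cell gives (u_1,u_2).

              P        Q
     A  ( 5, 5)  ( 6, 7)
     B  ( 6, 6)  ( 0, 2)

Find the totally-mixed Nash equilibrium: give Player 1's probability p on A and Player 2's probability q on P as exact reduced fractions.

P1 indiff ⇒ q·5+(1-q)·6 = q·6+(1-q)·0 ⇒ q(-1) = (1-q)(-6) ⇒ q = 6/7
P2 indiff ⇒ p·5+(1-p)·6 = p·7+(1-p)·2 ⇒ p(-2) = (1-p)(-4) ⇒ p = 2/3

p=2/3, q=6/7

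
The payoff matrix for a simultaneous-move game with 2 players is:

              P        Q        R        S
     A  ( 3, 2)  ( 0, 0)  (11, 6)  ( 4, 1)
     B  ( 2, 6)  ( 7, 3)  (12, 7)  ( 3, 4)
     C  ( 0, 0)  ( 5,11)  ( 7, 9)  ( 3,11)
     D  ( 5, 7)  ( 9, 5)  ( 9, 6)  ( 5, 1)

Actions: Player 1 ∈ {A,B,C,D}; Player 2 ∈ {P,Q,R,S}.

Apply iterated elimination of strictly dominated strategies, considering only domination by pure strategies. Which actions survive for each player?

P1 drop C (D beats it: P:5>0 Q:9>5 R:9>7 S:5>3)
P2 drop Q (P beats it: A:2>0 B:6>3 D:7>5)
P2 drop S (P beats it: A:2>1 B:6>4 D:7>1)
P1→{A,B,D} P2→{P,R}

Remaining: P1:{A,B,D} P2:{P,R}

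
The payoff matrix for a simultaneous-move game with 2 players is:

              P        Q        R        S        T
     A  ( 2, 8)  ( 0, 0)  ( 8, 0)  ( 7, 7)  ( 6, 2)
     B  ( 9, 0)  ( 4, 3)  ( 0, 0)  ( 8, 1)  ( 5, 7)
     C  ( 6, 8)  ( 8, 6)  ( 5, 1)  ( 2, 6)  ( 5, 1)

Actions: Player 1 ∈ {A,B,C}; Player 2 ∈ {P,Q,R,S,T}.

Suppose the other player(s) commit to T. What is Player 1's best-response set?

u_1(A vs T) = 6
u_1(B vs T) = 5
u_1(C vs T) = 5
max payoff 6 at {A}

BR_1 = {A}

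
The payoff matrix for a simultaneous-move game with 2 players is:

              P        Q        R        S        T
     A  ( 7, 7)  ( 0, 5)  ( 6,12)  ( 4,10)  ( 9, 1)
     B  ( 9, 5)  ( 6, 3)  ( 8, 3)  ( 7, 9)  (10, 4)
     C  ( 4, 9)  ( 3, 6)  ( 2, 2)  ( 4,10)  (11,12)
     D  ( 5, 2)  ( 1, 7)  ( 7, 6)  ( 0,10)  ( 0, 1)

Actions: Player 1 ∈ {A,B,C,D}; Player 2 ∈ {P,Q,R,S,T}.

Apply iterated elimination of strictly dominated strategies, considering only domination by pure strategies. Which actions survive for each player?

P1 drop A (B beats it: P:9>7 Q:6>0 R:8>6 S:7>4 T:10>9)
P1 drop D (B beats it: P:9>5 Q:6>1 R:8>7 S:7>0 T:10>0)
P2 drop P (S beats it: B:9>5 C:10>9)
P2 drop Q (S beats it: B:9>3 C:10>6)
P2 drop R (S beats it: B:9>3 C:10>2)
P1→{B,C} P2→{S,T}

Survivors P1:{B,C} P2:{S,T}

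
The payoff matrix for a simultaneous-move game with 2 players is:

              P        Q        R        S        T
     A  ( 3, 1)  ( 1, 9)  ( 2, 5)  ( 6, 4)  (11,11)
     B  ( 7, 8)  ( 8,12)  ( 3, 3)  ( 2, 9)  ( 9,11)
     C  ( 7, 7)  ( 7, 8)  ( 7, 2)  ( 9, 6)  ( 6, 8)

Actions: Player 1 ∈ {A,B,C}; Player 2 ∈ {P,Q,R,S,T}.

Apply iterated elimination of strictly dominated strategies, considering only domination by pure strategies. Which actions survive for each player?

Survivors P1:{A,B} P2:{Q,T}

P2 drop P (Q beats it: A:9>1 B:12>8 C:8>7)
P2 drop R (Q beats it: A:9>5 B:12>3 C:8>2)
P2 drop S (Q beats it: A:9>4 B:12>9 C:8>6)
P1 drop C (B beats it: Q:8>7 T:9>6)
P1→{A,B} P2→{Q,T}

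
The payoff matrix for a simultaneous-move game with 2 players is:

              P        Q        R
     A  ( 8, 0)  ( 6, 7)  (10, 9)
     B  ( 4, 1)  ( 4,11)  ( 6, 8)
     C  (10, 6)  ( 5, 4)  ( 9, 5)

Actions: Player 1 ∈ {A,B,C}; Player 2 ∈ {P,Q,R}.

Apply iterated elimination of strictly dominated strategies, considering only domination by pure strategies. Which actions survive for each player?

P1 drop B (A beats it: P:8>4 Q:6>4 R:10>6)
P2 drop Q (R beats it: A:9>7 C:5>4)
P1→{A,C} P2→{P,R}

IESDS → P1:{A,C} P2:{P,R}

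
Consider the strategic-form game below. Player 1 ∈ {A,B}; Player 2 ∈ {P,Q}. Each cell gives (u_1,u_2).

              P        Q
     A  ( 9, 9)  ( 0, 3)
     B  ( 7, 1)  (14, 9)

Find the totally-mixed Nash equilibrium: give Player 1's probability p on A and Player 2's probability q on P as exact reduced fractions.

P1 indiff ⇒ q·9+(1-q)·0 = q·7+(1-q)·14 ⇒ q(2) = (1-q)(14) ⇒ q = 7/8
P2 indiff ⇒ p·9+(1-p)·1 = p·3+(1-p)·9 ⇒ p(6) = (1-p)(8) ⇒ p = 4/7

P1 mixes 4/7 on A; P2 mixes 7/8 on P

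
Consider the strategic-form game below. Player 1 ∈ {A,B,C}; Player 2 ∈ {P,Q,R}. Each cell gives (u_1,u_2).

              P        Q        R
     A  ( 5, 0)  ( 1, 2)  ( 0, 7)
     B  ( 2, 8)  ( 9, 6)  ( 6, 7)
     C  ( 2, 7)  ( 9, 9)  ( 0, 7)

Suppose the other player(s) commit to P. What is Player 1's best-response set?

argmax u_1 = {A}

u_1(A vs P) = 5
u_1(B vs P) = 2
u_1(C vs P) = 2
max payoff 5 at {A}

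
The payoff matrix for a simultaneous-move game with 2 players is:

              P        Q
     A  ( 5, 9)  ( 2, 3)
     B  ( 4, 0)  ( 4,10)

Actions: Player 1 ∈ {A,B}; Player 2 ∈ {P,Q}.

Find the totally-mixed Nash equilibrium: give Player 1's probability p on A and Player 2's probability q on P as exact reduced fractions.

p=5/8, q=2/3

P1 indiff ⇒ q·5+(1-q)·2 = q·4+(1-q)·4 ⇒ q(1) = (1-q)(2) ⇒ q = 2/3
P2 indiff ⇒ p·9+(1-p)·0 = p·3+(1-p)·10 ⇒ p(6) = (1-p)(10) ⇒ p = 5/8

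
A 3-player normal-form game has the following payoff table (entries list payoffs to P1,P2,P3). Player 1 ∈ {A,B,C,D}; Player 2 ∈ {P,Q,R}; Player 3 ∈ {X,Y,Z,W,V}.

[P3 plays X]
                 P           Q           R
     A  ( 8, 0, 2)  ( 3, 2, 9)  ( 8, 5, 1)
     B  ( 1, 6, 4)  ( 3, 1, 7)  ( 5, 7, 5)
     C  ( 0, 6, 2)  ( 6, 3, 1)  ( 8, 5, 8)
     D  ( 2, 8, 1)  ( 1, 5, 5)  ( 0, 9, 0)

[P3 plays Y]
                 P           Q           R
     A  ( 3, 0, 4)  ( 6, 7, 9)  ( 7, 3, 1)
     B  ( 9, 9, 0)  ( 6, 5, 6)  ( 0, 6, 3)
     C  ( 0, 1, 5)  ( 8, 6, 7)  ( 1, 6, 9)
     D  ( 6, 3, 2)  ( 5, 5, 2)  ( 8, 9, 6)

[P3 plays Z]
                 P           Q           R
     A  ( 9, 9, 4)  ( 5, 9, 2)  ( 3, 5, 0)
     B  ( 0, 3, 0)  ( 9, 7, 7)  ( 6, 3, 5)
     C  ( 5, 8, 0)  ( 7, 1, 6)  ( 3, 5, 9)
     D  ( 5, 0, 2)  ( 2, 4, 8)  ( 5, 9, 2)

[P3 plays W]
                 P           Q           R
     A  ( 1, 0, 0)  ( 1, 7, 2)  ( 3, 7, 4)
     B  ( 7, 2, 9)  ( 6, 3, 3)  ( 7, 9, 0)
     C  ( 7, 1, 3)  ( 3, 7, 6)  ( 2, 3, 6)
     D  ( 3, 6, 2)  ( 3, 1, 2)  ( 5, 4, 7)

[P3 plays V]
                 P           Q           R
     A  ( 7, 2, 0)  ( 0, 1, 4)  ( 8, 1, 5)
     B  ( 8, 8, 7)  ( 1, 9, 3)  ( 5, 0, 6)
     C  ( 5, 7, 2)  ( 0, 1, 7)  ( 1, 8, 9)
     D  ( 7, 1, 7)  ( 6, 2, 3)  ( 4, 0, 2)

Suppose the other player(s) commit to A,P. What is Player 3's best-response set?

u_3(X vs A,P) = 2
u_3(Y vs A,P) = 4
u_3(Z vs A,P) = 4
u_3(W vs A,P) = 0
u_3(V vs A,P) = 0
max payoff 4 at {Y,Z}

P3 best: {Y,Z}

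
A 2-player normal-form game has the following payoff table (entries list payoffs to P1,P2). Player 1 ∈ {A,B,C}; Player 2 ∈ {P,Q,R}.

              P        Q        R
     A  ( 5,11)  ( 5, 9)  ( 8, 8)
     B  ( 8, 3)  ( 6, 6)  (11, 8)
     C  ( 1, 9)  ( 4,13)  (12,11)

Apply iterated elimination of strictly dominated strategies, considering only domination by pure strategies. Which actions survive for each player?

Survivors P1:{B,C} P2:{Q,R}

P1 drop A (B beats it: P:8>5 Q:6>5 R:11>8)
P2 drop P (Q beats it: B:6>3 C:13>9)
P1→{B,C} P2→{Q,R}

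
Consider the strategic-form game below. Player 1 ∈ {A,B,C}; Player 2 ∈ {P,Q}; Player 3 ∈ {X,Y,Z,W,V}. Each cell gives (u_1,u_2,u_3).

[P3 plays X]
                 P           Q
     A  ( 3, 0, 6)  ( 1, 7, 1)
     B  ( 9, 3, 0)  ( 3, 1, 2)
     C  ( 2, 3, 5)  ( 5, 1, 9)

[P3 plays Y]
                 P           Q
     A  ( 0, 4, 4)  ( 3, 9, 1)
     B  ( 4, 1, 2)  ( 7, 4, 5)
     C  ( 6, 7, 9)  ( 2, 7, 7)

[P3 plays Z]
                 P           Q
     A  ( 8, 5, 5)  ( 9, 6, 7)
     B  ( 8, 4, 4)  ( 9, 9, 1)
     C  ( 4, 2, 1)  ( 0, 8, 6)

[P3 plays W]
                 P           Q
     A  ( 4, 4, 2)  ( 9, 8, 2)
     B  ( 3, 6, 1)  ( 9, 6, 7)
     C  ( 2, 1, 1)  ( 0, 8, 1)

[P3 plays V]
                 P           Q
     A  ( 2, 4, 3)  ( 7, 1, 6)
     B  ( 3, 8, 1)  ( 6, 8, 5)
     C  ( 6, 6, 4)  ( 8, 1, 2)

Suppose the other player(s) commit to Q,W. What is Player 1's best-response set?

argmax u_1 = {A,B}

u_1(A vs Q,W) = 9
u_1(B vs Q,W) = 9
u_1(C vs Q,W) = 0
max payoff 9 at {A,B}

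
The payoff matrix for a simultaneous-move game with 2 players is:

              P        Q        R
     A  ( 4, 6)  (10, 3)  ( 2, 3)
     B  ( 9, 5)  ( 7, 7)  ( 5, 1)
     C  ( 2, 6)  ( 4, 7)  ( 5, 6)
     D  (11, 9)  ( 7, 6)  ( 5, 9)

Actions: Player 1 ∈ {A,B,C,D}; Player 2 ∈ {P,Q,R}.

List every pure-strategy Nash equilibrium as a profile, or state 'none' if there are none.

Nash profiles: (D,P), (D,R)

(A,P): not NE [P1→D gives 11>4]
(A,Q): not NE [P2→P gives 6>3]
(A,R): not NE [P1→D gives 5>2; P2→P gives 6>3]
(B,P): not NE [P1→D gives 11>9; P2→Q gives 7>5]
(B,Q): not NE [P1→A gives 10>7]
(B,R): not NE [P2→Q gives 7>1]
(C,P): not NE [P1→D gives 11>2; P2→Q gives 7>6]
(C,Q): not NE [P1→A gives 10>4]
(C,R): not NE [P2→Q gives 7>6]
(D,P): NE
(D,Q): not NE [P1→A gives 10>7; P2→R gives 9>6]
(D,R): NE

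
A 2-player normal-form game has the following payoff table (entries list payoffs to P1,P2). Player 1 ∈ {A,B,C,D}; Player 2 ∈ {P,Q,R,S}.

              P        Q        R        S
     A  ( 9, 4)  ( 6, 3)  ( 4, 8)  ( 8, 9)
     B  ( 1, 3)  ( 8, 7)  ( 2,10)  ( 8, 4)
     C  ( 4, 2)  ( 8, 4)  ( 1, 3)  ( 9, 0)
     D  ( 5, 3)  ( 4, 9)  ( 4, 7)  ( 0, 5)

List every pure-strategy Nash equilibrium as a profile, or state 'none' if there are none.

PSNE = {(C,Q)}

(A,P): not NE [P2→S gives 9>4]
(A,Q): not NE [P1→C gives 8>6; P2→S gives 9>3]
(A,R): not NE [P2→S gives 9>8]
(A,S): not NE [P1→C gives 9>8]
(B,P): not NE [P1→A gives 9>1; P2→R gives 10>3]
(B,Q): not NE [P2→R gives 10>7]
(B,R): not NE [P1→D gives 4>2]
(B,S): not NE [P1→C gives 9>8; P2→R gives 10>4]
(C,P): not NE [P1→A gives 9>4; P2→Q gives 4>2]
(C,Q): NE
(C,R): not NE [P1→D gives 4>1; P2→Q gives 4>3]
(C,S): not NE [P2→Q gives 4>0]
(D,P): not NE [P1→A gives 9>5; P2→Q gives 9>3]
(D,Q): not NE [P1→C gives 8>4]
(D,R): not NE [P2→Q gives 9>7]
(D,S): not NE [P1→C gives 9>0; P2→Q gives 9>5]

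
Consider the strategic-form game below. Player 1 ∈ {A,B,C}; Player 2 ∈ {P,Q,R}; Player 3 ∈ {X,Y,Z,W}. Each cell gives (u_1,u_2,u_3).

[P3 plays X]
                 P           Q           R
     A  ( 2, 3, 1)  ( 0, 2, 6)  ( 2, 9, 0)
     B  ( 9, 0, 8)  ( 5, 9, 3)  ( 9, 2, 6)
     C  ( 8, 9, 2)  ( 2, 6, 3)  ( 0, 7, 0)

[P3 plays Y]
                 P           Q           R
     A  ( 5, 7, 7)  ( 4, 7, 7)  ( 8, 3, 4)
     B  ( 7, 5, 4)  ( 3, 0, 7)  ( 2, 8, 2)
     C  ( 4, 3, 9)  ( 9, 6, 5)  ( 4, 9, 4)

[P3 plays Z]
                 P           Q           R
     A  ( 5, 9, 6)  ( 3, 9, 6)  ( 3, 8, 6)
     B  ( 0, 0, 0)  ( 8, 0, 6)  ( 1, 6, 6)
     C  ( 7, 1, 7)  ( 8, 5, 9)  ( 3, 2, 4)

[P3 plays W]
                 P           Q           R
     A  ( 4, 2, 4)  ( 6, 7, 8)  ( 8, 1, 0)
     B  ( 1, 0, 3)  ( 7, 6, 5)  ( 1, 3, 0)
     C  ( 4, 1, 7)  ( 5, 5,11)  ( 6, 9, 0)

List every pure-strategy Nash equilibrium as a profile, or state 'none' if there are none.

(A,P,X): not NE [P1→B gives 9>2; P2→R gives 9>3; P3→Y gives 7>1]
(A,P,Y): not NE [P1→B gives 7>5]
(A,P,Z): not NE [P1→C gives 7>5; P3→Y gives 7>6]
(A,P,W): not NE [P2→Q gives 7>2; P3→Y gives 7>4]
(A,Q,X): not NE [P1→B gives 5>0; P2→R gives 9>2; P3→W gives 8>6]
(A,Q,Y): not NE [P1→C gives 9>4; P3→W gives 8>7]
(A,Q,Z): not NE [P1→C gives 8>3; P3→W gives 8>6]
(A,Q,W): not NE [P1→B gives 7>6]
(A,R,X): not NE [P1→B gives 9>2; P3→Z gives 6>0]
(A,R,Y): not NE [P2→Q gives 7>3; P3→Z gives 6>4]
(A,R,Z): not NE [P2→Q gives 9>8]
(A,R,W): not NE [P2→Q gives 7>1; P3→Z gives 6>0]
(B,P,X): not NE [P2→Q gives 9>0]
(B,P,Y): not NE [P2→R gives 8>5; P3→X gives 8>4]
(B,P,Z): not NE [P1→C gives 7>0; P2→R gives 6>0; P3→X gives 8>0]
(B,P,W): not NE [P1→C gives 4>1; P2→Q gives 6>0; P3→X gives 8>3]
(B,Q,X): not NE [P3→Y gives 7>3]
(B,Q,Y): not NE [P1→C gives 9>3; P2→R gives 8>0]
(B,Q,Z): not NE [P2→R gives 6>0; P3→Y gives 7>6]
(B,Q,W): not NE [P3→Y gives 7>5]
(B,R,X): not NE [P2→Q gives 9>2]
(B,R,Y): not NE [P1→A gives 8>2; P3→Z gives 6>2]
(B,R,Z): not NE [P1→C gives 3>1]
(B,R,W): not NE [P1→A gives 8>1; P2→Q gives 6>3; P3→Z gives 6>0]
(C,P,X): not NE [P1→B gives 9>8; P3→Y gives 9>2]
(C,P,Y): not NE [P1→B gives 7>4; P2→R gives 9>3]
(C,P,Z): not NE [P2→Q gives 5>1; P3→Y gives 9>7]
(C,P,W): not NE [P2→R gives 9>1; P3→Y gives 9>7]
(C,Q,X): not NE [P1→B gives 5>2; P2→P gives 9>6; P3→W gives 11>3]
(C,Q,Y): not NE [P2→R gives 9>6; P3→W gives 11>5]
(C,Q,Z): not NE [P3→W gives 11>9]
(C,Q,W): not NE [P1→B gives 7>5; P2→R gives 9>5]
(C,R,X): not NE [P1→B gives 9>0; P2→P gives 9>7; P3→Z gives 4>0]
(C,R,Y): not NE [P1→A gives 8>4]
(C,R,Z): not NE [P2→Q gives 5>2]
(C,R,W): not NE [P1→A gives 8>6; P3→Z gives 4>0]

Equilibria: none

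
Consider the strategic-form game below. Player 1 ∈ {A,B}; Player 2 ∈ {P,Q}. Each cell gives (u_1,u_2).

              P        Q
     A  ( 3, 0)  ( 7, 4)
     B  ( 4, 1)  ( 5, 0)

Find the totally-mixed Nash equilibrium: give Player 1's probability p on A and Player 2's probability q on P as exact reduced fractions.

p=1/5, q=2/3

P1 indiff ⇒ q·3+(1-q)·7 = q·4+(1-q)·5 ⇒ q(-1) = (1-q)(-2) ⇒ q = 2/3
P2 indiff ⇒ p·0+(1-p)·1 = p·4+(1-p)·0 ⇒ p(-4) = (1-p)(-1) ⇒ p = 1/5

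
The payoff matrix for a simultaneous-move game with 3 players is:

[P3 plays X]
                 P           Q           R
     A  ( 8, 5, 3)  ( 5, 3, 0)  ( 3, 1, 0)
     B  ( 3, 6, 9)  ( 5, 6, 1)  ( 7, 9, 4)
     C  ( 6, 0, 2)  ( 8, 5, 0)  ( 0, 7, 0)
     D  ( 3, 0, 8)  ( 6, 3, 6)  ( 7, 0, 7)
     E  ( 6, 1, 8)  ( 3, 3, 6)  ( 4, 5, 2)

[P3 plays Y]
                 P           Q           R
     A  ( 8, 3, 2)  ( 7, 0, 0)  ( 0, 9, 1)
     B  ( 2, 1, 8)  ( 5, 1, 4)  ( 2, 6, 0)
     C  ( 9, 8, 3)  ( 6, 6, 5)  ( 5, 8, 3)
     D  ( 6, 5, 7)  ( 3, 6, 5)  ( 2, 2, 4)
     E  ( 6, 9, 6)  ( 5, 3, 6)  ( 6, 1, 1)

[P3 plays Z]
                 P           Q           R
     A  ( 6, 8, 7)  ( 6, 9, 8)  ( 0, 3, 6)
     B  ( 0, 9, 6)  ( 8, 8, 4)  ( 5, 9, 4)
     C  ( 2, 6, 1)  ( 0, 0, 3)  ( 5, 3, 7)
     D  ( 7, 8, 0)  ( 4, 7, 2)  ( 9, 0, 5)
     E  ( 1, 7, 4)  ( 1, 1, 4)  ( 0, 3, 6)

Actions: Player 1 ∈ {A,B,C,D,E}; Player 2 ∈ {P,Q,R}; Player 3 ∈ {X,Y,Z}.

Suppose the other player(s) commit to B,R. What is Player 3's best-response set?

u_3(X vs B,R) = 4
u_3(Y vs B,R) = 0
u_3(Z vs B,R) = 4
max payoff 4 at {X,Z}

BR_3 = {X,Z}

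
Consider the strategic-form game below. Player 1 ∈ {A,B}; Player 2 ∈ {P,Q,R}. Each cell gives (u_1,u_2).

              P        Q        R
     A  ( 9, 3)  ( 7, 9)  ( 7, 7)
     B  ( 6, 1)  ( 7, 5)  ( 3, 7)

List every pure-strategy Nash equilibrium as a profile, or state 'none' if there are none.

(A,P): not NE [P2→Q gives 9>3]
(A,Q): NE
(A,R): not NE [P2→Q gives 9>7]
(B,P): not NE [P1→A gives 9>6; P2→R gives 7>1]
(B,Q): not NE [P2→R gives 7>5]
(B,R): not NE [P1→A gives 7>3]

NE set: (A,Q)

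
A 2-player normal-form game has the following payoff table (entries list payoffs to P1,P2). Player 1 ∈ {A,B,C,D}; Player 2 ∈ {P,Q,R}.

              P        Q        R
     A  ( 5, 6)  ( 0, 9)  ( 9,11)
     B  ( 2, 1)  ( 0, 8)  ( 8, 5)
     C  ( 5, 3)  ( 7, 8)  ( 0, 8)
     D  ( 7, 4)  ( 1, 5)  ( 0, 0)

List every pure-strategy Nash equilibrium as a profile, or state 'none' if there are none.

NE set: (A,R), (C,Q)

(A,P): not NE [P1→D gives 7>5; P2→R gives 11>6]
(A,Q): not NE [P1→C gives 7>0; P2→R gives 11>9]
(A,R): NE
(B,P): not NE [P1→D gives 7>2; P2→Q gives 8>1]
(B,Q): not NE [P1→C gives 7>0]
(B,R): not NE [P1→A gives 9>8; P2→Q gives 8>5]
(C,P): not NE [P1→D gives 7>5; P2→R gives 8>3]
(C,Q): NE
(C,R): not NE [P1→A gives 9>0]
(D,P): not NE [P2→Q gives 5>4]
(D,Q): not NE [P1→C gives 7>1]
(D,R): not NE [P1→A gives 9>0; P2→Q gives 5>0]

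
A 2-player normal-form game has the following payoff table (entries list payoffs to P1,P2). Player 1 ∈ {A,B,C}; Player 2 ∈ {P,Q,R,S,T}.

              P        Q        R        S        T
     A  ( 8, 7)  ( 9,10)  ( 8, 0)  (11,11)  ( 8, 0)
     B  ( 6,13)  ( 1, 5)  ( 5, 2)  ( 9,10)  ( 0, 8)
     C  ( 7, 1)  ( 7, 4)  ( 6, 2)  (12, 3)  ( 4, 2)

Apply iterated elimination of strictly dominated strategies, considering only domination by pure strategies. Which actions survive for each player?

Remaining: P1:{A,C} P2:{Q,S}

P1 drop B (A beats it: P:8>6 Q:9>1 R:8>5 S:11>9 T:8>0)
P2 drop P (Q beats it: A:10>7 C:4>1)
P2 drop R (Q beats it: A:10>0 C:4>2)
P2 drop T (Q beats it: A:10>0 C:4>2)
P1→{A,C} P2→{Q,S}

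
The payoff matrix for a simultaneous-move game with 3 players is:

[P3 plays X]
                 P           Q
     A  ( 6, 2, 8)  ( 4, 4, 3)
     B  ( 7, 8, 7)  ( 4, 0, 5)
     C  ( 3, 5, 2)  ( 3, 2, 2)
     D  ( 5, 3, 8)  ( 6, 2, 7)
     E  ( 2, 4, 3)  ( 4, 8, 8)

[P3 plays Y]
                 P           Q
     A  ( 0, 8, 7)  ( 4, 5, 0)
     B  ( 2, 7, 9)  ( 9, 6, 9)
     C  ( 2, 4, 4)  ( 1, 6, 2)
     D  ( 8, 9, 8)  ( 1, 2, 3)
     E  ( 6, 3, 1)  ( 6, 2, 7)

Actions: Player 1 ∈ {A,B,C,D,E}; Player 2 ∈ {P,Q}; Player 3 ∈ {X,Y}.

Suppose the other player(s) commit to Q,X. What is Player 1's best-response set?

argmax u_1 = {D}

u_1(A vs Q,X) = 4
u_1(B vs Q,X) = 4
u_1(C vs Q,X) = 3
u_1(D vs Q,X) = 6
u_1(E vs Q,X) = 4
max payoff 6 at {D}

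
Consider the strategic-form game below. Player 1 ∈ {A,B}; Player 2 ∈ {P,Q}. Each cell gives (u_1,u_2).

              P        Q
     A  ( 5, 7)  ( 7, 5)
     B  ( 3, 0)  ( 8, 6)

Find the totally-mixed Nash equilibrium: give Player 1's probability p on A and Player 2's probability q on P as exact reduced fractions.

P1 indiff ⇒ q·5+(1-q)·7 = q·3+(1-q)·8 ⇒ q(2) = (1-q)(1) ⇒ q = 1/3
P2 indiff ⇒ p·7+(1-p)·0 = p·5+(1-p)·6 ⇒ p(2) = (1-p)(6) ⇒ p = 3/4

(p,q) = (3/4, 1/3)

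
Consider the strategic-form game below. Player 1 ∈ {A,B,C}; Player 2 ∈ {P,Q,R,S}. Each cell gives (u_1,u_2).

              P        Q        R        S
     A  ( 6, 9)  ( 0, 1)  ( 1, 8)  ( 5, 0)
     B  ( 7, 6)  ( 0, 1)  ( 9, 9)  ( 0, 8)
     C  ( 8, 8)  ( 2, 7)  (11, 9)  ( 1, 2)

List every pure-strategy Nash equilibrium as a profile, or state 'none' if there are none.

(A,P): not NE [P1→C gives 8>6]
(A,Q): not NE [P1→C gives 2>0; P2→P gives 9>1]
(A,R): not NE [P1→C gives 11>1; P2→P gives 9>8]
(A,S): not NE [P2→P gives 9>0]
(B,P): not NE [P1→C gives 8>7; P2→R gives 9>6]
(B,Q): not NE [P1→C gives 2>0; P2→R gives 9>1]
(B,R): not NE [P1→C gives 11>9]
(B,S): not NE [P1→A gives 5>0; P2→R gives 9>8]
(C,P): not NE [P2→R gives 9>8]
(C,Q): not NE [P2→R gives 9>7]
(C,R): NE
(C,S): not NE [P1→A gives 5>1; P2→R gives 9>2]

NE set: (C,R)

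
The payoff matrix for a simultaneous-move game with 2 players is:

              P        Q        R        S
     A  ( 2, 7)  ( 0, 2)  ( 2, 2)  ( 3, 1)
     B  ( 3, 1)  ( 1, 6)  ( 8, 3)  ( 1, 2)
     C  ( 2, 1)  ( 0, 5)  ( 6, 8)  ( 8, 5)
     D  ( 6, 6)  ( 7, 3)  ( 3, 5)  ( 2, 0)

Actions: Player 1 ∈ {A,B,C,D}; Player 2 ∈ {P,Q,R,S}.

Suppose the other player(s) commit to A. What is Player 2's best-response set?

u_2(P vs A) = 7
u_2(Q vs A) = 2
u_2(R vs A) = 2
u_2(S vs A) = 1
max payoff 7 at {P}

BR_2 = {P}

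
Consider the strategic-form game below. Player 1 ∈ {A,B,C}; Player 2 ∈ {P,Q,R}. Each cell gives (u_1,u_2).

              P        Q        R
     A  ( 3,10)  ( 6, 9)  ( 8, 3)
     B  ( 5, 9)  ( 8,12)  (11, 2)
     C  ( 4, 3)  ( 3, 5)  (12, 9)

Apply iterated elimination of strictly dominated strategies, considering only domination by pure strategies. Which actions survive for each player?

Remaining: P1:{B,C} P2:{Q,R}

P1 drop A (B beats it: P:5>3 Q:8>6 R:11>8)
P2 drop P (Q beats it: B:12>9 C:5>3)
P1→{B,C} P2→{Q,R}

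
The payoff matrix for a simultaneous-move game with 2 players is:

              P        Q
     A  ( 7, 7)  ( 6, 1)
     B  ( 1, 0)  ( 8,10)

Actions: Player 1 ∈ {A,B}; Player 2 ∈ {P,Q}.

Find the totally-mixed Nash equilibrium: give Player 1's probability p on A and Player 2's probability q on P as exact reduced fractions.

(p,q) = (5/8, 1/4)

P1 indiff ⇒ q·7+(1-q)·6 = q·1+(1-q)·8 ⇒ q(6) = (1-q)(2) ⇒ q = 1/4
P2 indiff ⇒ p·7+(1-p)·0 = p·1+(1-p)·10 ⇒ p(6) = (1-p)(10) ⇒ p = 5/8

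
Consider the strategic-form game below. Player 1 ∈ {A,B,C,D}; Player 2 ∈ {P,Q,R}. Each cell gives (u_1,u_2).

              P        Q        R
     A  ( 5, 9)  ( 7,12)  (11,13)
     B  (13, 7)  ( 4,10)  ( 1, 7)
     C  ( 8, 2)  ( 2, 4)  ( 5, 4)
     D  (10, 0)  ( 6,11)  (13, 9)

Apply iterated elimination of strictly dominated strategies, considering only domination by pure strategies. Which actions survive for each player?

P1 drop C (D beats it: P:10>8 Q:6>2 R:13>5)
P2 drop P (Q beats it: A:12>9 B:10>7 D:11>0)
P1 drop B (A beats it: Q:7>4 R:11>1)
P1→{A,D} P2→{Q,R}

Survivors P1:{A,D} P2:{Q,R}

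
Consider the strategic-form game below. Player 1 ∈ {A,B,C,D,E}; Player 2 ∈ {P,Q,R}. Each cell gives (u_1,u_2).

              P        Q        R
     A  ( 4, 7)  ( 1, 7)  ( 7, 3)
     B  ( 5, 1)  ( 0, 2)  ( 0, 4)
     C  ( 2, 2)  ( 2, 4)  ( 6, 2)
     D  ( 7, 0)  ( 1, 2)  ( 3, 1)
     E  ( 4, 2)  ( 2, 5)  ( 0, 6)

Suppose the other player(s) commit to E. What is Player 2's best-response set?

u_2(P vs E) = 2
u_2(Q vs E) = 5
u_2(R vs E) = 6
max payoff 6 at {R}

BR_2 = {R}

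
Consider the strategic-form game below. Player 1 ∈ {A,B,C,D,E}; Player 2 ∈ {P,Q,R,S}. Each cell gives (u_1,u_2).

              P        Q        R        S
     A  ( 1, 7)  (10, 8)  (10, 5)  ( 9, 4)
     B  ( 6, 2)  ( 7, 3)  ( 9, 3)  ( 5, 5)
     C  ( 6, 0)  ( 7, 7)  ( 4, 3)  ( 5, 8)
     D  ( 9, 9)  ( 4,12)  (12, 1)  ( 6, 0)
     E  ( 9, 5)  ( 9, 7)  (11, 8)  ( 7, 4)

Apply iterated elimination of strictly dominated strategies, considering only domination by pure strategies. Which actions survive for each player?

Remaining: P1:{A,D,E} P2:{Q,R}

P1 drop B (E beats it: P:9>6 Q:9>7 R:11>9 S:7>5)
P1 drop C (E beats it: P:9>6 Q:9>7 R:11>4 S:7>5)
P2 drop P (Q beats it: A:8>7 D:12>9 E:7>5)
P2 drop S (Q beats it: A:8>4 D:12>0 E:7>4)
P1→{A,D,E} P2→{Q,R}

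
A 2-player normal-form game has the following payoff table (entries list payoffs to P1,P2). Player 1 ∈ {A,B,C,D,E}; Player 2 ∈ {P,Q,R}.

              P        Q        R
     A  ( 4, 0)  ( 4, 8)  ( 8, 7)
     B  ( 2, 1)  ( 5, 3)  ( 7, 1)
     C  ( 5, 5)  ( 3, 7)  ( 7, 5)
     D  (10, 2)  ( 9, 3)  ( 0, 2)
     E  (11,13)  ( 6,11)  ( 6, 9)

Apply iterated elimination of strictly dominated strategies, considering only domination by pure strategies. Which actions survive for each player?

IESDS → P1:{D,E} P2:{P,Q}

P2 drop R (Q beats it: A:8>7 B:3>1 C:7>5 D:3>2 E:11>9)
P1 drop A (D beats it: P:10>4 Q:9>4)
P1 drop B (D beats it: P:10>2 Q:9>5)
P1 drop C (D beats it: P:10>5 Q:9>3)
P1→{D,E} P2→{P,Q}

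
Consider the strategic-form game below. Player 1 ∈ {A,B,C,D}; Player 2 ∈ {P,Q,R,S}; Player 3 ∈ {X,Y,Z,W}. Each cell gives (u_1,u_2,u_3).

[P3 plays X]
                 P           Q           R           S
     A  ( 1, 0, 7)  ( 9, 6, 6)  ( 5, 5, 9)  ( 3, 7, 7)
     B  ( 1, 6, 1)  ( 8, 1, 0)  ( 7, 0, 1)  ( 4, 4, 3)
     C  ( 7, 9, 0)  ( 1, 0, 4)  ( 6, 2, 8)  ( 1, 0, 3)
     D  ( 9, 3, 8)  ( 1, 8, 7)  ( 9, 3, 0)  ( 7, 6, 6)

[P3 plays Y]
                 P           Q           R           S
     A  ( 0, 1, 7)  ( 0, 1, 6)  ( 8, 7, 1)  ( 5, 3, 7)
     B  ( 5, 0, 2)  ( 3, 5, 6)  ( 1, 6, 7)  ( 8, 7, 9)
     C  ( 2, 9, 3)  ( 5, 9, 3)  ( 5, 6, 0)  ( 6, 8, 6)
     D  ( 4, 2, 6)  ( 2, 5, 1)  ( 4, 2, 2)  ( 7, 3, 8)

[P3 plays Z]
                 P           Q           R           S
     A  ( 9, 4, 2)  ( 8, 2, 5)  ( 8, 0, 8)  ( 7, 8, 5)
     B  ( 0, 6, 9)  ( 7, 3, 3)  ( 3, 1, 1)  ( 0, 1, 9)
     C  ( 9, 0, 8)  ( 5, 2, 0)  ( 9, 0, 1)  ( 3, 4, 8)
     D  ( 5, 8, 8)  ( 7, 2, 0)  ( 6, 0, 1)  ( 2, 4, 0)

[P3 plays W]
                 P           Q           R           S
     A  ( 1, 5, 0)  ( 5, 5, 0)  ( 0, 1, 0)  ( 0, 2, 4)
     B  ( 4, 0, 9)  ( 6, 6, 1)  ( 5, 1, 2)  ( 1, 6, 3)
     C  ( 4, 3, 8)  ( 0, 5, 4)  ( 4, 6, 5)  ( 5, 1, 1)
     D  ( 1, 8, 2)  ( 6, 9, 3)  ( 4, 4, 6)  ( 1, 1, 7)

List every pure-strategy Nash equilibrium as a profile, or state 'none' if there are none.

(A,P,X): not NE [P1→D gives 9>1; P2→S gives 7>0]
(A,P,Y): not NE [P1→B gives 5>0; P2→R gives 7>1]
(A,P,Z): not NE [P2→S gives 8>4; P3→Y gives 7>2]
(A,P,W): not NE [P1→C gives 4>1; P3→Y gives 7>0]
(A,Q,X): not NE [P2→S gives 7>6]
(A,Q,Y): not NE [P1→C gives 5>0; P2→R gives 7>1]
(A,Q,Z): not NE [P2→S gives 8>2; P3→Y gives 6>5]
(A,Q,W): not NE [P1→D gives 6>5; P3→Y gives 6>0]
(A,R,X): not NE [P1→D gives 9>5; P2→S gives 7>5]
(A,R,Y): not NE [P3→X gives 9>1]
(A,R,Z): not NE [P1→C gives 9>8; P2→S gives 8>0; P3→X gives 9>8]
(A,R,W): not NE [P1→B gives 5>0; P2→Q gives 5>1; P3→X gives 9>0]
(A,S,X): not NE [P1→D gives 7>3]
(A,S,Y): not NE [P1→B gives 8>5; P2→R gives 7>3]
(A,S,Z): not NE [P3→Y gives 7>5]
(A,S,W): not NE [P1→C gives 5>0; P2→Q gives 5>2; P3→Y gives 7>4]
(B,P,X): not NE [P1→D gives 9>1; P3→W gives 9>1]
(B,P,Y): not NE [P2→S gives 7>0; P3→W gives 9>2]
(B,P,Z): not NE [P1→C gives 9>0]
(B,P,W): not NE [P2→S gives 6>0]
(B,Q,X): not NE [P1→A gives 9>8; P2→P gives 6>1; P3→Y gives 6>0]
(B,Q,Y): not NE [P1→C gives 5>3; P2→S gives 7>5]
(B,Q,Z): not NE [P1→A gives 8>7; P2→P gives 6>3; P3→Y gives 6>3]
(B,Q,W): not NE [P3→Y gives 6>1]
(B,R,X): not NE [P1→D gives 9>7; P2→P gives 6>0; P3→Y gives 7>1]
(B,R,Y): not NE [P1→A gives 8>1; P2→S gives 7>6]
(B,R,Z): not NE [P1→C gives 9>3; P2→P gives 6>1; P3→Y gives 7>1]
(B,R,W): not NE [P2→S gives 6>1; P3→Y gives 7>2]
(B,S,X): not NE [P1→D gives 7>4; P2→P gives 6>4; P3→Z gives 9>3]
(B,S,Y): NE
(B,S,Z): not NE [P1→A gives 7>0; P2→P gives 6>1]
(B,S,W): not NE [P1→C gives 5>1; P3→Z gives 9>3]
(C,P,X): not NE [P1→D gives 9>7; P3→W gives 8>0]
(C,P,Y): not NE [P1→B gives 5>2; P3→W gives 8>3]
(C,P,Z): not NE [P2→S gives 4>0]
(C,P,W): not NE [P2→R gives 6>3]
(C,Q,X): not NE [P1→A gives 9>1; P2→P gives 9>0]
(C,Q,Y): not NE [P3→W gives 4>3]
(C,Q,Z): not NE [P1→A gives 8>5; P2→S gives 4>2; P3→W gives 4>0]
(C,Q,W): not NE [P1→D gives 6>0; P2→R gives 6>5]
(C,R,X): not NE [P1→D gives 9>6; P2→P gives 9>2]
(C,R,Y): not NE [P1→A gives 8>5; P2→Q gives 9>6; P3→X gives 8>0]
(C,R,Z): not NE [P2→S gives 4>0; P3→X gives 8>1]
(C,R,W): not NE [P1→B gives 5>4; P3→X gives 8>5]
(C,S,X): not NE [P1→D gives 7>1; P2→P gives 9>0; P3→Z gives 8>3]
(C,S,Y): not NE [P1→B gives 8>6; P2→Q gives 9>8; P3→Z gives 8>6]
(C,S,Z): not NE [P1→A gives 7>3]
(C,S,W): not NE [P2→R gives 6>1; P3→Z gives 8>1]
(D,P,X): not NE [P2→Q gives 8>3]
(D,P,Y): not NE [P1→B gives 5>4; P2→Q gives 5>2; P3→Z gives 8>6]
(D,P,Z): not NE [P1→C gives 9>5]
(D,P,W): not NE [P1→C gives 4>1; P2→Q gives 9>8; P3→Z gives 8>2]
(D,Q,X): not NE [P1→A gives 9>1]
(D,Q,Y): not NE [P1→C gives 5>2; P3→X gives 7>1]
(D,Q,Z): not NE [P1→A gives 8>7; P2→P gives 8>2; P3→X gives 7>0]
(D,Q,W): not NE [P3→X gives 7>3]
(D,R,X): not NE [P2→Q gives 8>3; P3→W gives 6>0]
(D,R,Y): not NE [P1→A gives 8>4; P2→Q gives 5>2; P3→W gives 6>2]
(D,R,Z): not NE [P1→C gives 9>6; P2→P gives 8>0; P3→W gives 6>1]
(D,R,W): not NE [P1→B gives 5>4; P2→Q gives 9>4]
(D,S,X): not NE [P2→Q gives 8>6; P3→Y gives 8>6]
(D,S,Y): not NE [P1→B gives 8>7; P2→Q gives 5>3]
(D,S,Z): not NE [P1→A gives 7>2; P2→P gives 8>4; P3→Y gives 8>0]
(D,S,W): not NE [P1→C gives 5>1; P2→Q gives 9>1; P3→Y gives 8>7]

Nash profiles: (B,S,Y)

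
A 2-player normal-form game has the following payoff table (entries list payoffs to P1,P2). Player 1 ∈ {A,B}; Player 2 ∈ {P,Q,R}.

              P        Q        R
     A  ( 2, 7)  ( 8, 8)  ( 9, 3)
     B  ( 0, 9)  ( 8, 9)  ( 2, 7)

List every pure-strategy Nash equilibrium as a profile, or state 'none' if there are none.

Nash profiles: (A,Q), (B,Q)

(A,P): not NE [P2→Q gives 8>7]
(A,Q): NE
(A,R): not NE [P2→Q gives 8>3]
(B,P): not NE [P1→A gives 2>0]
(B,Q): NE
(B,R): not NE [P1→A gives 9>2; P2→Q gives 9>7]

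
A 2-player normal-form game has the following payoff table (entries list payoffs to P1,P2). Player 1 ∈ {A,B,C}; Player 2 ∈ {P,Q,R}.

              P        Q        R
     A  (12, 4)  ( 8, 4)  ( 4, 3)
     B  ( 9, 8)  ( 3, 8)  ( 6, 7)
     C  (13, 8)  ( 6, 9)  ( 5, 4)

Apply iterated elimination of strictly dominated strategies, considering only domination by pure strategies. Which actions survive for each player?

P2 drop R (P beats it: A:4>3 B:8>7 C:8>4)
P1 drop B (A beats it: P:12>9 Q:8>3)
P1→{A,C} P2→{P,Q}

Survivors P1:{A,C} P2:{P,Q}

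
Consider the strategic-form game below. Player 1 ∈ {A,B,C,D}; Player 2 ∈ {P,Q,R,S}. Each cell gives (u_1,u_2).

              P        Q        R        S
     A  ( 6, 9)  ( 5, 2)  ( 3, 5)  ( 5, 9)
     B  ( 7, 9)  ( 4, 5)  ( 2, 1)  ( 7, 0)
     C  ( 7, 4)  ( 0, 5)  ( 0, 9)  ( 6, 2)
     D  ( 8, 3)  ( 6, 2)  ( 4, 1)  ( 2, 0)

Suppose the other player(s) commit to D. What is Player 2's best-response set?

argmax u_2 = {P}

u_2(P vs D) = 3
u_2(Q vs D) = 2
u_2(R vs D) = 1
u_2(S vs D) = 0
max payoff 3 at {P}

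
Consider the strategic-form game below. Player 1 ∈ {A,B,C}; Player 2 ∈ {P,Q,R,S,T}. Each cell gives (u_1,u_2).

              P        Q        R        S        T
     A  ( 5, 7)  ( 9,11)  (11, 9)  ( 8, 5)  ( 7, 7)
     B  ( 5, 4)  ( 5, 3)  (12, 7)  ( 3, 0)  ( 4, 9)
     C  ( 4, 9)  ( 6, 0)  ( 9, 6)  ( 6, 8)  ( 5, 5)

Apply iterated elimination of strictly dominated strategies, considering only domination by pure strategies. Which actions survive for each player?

IESDS → P1:{A,B} P2:{Q,R,T}

P1 drop C (A beats it: P:5>4 Q:9>6 R:11>9 S:8>6 T:7>5)
P2 drop P (R beats it: A:9>7 B:7>4)
P2 drop S (Q beats it: A:11>5 B:3>0)
P1→{A,B} P2→{Q,R,T}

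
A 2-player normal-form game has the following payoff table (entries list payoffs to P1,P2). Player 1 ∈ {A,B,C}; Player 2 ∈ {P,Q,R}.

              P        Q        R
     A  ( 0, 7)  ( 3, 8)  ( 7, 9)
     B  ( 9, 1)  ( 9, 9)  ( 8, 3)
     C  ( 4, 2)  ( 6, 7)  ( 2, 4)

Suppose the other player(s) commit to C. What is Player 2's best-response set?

u_2(P vs C) = 2
u_2(Q vs C) = 7
u_2(R vs C) = 4
max payoff 7 at {Q}

argmax u_2 = {Q}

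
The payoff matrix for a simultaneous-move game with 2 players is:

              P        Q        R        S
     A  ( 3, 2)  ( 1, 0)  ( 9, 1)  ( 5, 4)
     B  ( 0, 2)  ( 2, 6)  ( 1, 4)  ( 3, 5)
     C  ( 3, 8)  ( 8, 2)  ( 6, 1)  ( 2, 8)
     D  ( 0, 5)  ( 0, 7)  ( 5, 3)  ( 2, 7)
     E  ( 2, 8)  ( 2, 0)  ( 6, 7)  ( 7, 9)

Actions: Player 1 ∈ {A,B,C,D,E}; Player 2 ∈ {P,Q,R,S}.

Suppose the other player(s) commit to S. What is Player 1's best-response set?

u_1(A vs S) = 5
u_1(B vs S) = 3
u_1(C vs S) = 2
u_1(D vs S) = 2
u_1(E vs S) = 7
max payoff 7 at {E}

argmax u_1 = {E}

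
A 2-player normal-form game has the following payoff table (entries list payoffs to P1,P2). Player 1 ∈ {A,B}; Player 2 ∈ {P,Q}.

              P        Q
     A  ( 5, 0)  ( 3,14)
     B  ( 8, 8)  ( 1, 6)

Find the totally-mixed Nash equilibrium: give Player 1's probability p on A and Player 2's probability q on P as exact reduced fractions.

p=1/8, q=2/5

P1 indiff ⇒ q·5+(1-q)·3 = q·8+(1-q)·1 ⇒ q(-3) = (1-q)(-2) ⇒ q = 2/5
P2 indiff ⇒ p·0+(1-p)·8 = p·14+(1-p)·6 ⇒ p(-14) = (1-p)(-2) ⇒ p = 1/8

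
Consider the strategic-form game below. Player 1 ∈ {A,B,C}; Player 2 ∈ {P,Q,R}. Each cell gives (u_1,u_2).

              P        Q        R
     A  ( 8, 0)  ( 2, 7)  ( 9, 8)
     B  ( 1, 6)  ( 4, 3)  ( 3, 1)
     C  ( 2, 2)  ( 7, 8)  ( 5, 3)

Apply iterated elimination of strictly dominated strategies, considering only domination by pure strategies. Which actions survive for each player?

P1 drop B (C beats it: P:2>1 Q:7>4 R:5>3)
P2 drop P (Q beats it: A:7>0 C:8>2)
P1→{A,C} P2→{Q,R}

Remaining: P1:{A,C} P2:{Q,R}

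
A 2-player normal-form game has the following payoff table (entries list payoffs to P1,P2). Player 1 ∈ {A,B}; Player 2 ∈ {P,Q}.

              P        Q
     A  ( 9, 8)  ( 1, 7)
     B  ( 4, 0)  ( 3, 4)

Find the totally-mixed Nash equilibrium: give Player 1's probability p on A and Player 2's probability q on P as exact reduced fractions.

P1 indiff ⇒ q·9+(1-q)·1 = q·4+(1-q)·3 ⇒ q(5) = (1-q)(2) ⇒ q = 2/7
P2 indiff ⇒ p·8+(1-p)·0 = p·7+(1-p)·4 ⇒ p(1) = (1-p)(4) ⇒ p = 4/5

P1 mixes 4/5 on A; P2 mixes 2/7 on P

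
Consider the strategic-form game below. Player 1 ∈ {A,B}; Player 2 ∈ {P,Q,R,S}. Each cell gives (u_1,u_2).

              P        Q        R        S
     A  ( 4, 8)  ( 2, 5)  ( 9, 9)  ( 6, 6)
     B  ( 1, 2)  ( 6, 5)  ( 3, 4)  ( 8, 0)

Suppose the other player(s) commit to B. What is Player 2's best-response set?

argmax u_2 = {Q}

u_2(P vs B) = 2
u_2(Q vs B) = 5
u_2(R vs B) = 4
u_2(S vs B) = 0
max payoff 5 at {Q}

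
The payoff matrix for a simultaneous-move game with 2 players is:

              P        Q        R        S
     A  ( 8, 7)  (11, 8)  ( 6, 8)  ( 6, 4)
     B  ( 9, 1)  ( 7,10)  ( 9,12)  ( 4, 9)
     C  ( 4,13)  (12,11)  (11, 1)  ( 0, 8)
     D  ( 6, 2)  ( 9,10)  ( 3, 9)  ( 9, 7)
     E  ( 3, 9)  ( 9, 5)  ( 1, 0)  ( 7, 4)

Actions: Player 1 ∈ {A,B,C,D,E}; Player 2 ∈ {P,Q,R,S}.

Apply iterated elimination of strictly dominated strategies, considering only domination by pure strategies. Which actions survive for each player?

P2 drop S (Q beats it: A:8>4 B:10>9 C:11>8 D:10>7 E:5>4)
P1 drop D (A beats it: P:8>6 Q:11>9 R:6>3)
P1 drop E (A beats it: P:8>3 Q:11>9 R:6>1)
P1→{A,B,C} P2→{P,Q,R}

Remaining: P1:{A,B,C} P2:{P,Q,R}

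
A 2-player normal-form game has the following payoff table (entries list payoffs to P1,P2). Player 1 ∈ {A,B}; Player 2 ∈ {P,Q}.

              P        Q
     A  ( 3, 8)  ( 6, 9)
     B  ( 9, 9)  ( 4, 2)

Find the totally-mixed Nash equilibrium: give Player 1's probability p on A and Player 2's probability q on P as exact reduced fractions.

p=7/8, q=1/4

P1 indiff ⇒ q·3+(1-q)·6 = q·9+(1-q)·4 ⇒ q(-6) = (1-q)(-2) ⇒ q = 1/4
P2 indiff ⇒ p·8+(1-p)·9 = p·9+(1-p)·2 ⇒ p(-1) = (1-p)(-7) ⇒ p = 7/8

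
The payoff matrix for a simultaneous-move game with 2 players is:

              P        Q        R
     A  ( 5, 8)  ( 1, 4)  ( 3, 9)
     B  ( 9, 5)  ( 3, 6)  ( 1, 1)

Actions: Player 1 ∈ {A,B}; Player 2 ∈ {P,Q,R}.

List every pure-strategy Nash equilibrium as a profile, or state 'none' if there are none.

(A,P): not NE [P1→B gives 9>5; P2→R gives 9>8]
(A,Q): not NE [P1→B gives 3>1; P2→R gives 9>4]
(A,R): NE
(B,P): not NE [P2→Q gives 6>5]
(B,Q): NE
(B,R): not NE [P1→A gives 3>1; P2→Q gives 6>1]

Nash profiles: (A,R), (B,Q)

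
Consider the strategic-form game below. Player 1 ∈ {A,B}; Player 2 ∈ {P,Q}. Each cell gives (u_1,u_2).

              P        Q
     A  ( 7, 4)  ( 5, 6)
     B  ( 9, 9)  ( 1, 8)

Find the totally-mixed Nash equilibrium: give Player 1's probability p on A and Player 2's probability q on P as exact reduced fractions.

P1 indiff ⇒ q·7+(1-q)·5 = q·9+(1-q)·1 ⇒ q(-2) = (1-q)(-4) ⇒ q = 2/3
P2 indiff ⇒ p·4+(1-p)·9 = p·6+(1-p)·8 ⇒ p(-2) = (1-p)(-1) ⇒ p = 1/3

P1 mixes 1/3 on A; P2 mixes 2/3 on P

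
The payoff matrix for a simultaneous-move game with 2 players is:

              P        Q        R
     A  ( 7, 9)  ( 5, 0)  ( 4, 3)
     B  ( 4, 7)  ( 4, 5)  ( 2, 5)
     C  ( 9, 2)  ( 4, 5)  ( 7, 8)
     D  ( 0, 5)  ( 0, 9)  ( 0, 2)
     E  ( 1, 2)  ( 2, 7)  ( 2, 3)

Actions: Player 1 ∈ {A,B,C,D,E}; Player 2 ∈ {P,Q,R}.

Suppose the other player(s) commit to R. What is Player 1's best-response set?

P1 best: {C}

u_1(A vs R) = 4
u_1(B vs R) = 2
u_1(C vs R) = 7
u_1(D vs R) = 0
u_1(E vs R) = 2
max payoff 7 at {C}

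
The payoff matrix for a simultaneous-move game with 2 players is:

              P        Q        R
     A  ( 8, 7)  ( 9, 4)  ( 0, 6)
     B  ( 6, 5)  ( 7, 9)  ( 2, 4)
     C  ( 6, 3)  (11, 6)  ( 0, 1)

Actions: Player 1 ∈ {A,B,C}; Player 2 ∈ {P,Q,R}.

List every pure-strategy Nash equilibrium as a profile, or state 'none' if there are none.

PSNE = {(A,P), (C,Q)}

(A,P): NE
(A,Q): not NE [P1→C gives 11>9; P2→P gives 7>4]
(A,R): not NE [P1→B gives 2>0; P2→P gives 7>6]
(B,P): not NE [P1→A gives 8>6; P2→Q gives 9>5]
(B,Q): not NE [P1→C gives 11>7]
(B,R): not NE [P2→Q gives 9>4]
(C,P): not NE [P1→A gives 8>6; P2→Q gives 6>3]
(C,Q): NE
(C,R): not NE [P1→B gives 2>0; P2→Q gives 6>1]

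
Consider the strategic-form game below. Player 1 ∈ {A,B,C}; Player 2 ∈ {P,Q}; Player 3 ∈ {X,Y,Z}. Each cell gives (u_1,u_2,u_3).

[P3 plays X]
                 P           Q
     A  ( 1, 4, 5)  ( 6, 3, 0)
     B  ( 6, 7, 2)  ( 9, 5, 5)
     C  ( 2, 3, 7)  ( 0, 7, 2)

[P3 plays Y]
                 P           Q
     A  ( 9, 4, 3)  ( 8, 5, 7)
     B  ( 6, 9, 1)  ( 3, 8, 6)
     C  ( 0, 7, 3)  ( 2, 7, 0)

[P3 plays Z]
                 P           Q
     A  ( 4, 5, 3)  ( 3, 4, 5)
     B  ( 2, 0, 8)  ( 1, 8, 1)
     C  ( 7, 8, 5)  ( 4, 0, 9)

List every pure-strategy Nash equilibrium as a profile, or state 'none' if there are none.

(A,P,X): not NE [P1→B gives 6>1]
(A,P,Y): not NE [P2→Q gives 5>4; P3→X gives 5>3]
(A,P,Z): not NE [P1→C gives 7>4; P3→X gives 5>3]
(A,Q,X): not NE [P1→B gives 9>6; P2→P gives 4>3; P3→Y gives 7>0]
(A,Q,Y): NE
(A,Q,Z): not NE [P1→C gives 4>3; P2→P gives 5>4; P3→Y gives 7>5]
(B,P,X): not NE [P3→Z gives 8>2]
(B,P,Y): not NE [P1→A gives 9>6; P3→Z gives 8>1]
(B,P,Z): not NE [P1→C gives 7>2; P2→Q gives 8>0]
(B,Q,X): not NE [P2→P gives 7>5; P3→Y gives 6>5]
(B,Q,Y): not NE [P1→A gives 8>3; P2→P gives 9>8]
(B,Q,Z): not NE [P1→C gives 4>1; P3→Y gives 6>1]
(C,P,X): not NE [P1→B gives 6>2; P2→Q gives 7>3]
(C,P,Y): not NE [P1→A gives 9>0; P3→X gives 7>3]
(C,P,Z): not NE [P3→X gives 7>5]
(C,Q,X): not NE [P1→B gives 9>0; P3→Z gives 9>2]
(C,Q,Y): not NE [P1→A gives 8>2; P3→Z gives 9>0]
(C,Q,Z): not NE [P2→P gives 8>0]

Nash profiles: (A,Q,Y)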